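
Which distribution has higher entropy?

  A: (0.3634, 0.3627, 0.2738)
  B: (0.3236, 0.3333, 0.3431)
B

Both distributions are close to uniform, making this a harder comparison.

H(A) = 1.5731 bits
H(B) = 1.5846 bits

The distribution closer to uniform has higher entropy.
Answer: B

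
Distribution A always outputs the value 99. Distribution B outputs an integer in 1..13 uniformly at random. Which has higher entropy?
B

A is deterministic, so H(A) = 0. B is uniform over 13 outcomes, so H(B) = log₂(13) = 3.700 bits. Any distribution with genuine randomness has higher entropy than a deterministic one.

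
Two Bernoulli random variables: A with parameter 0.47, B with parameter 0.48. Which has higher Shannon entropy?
B

For binary distributions, entropy is maximized at p=0.5 and decreases as p moves toward 0 or 1.

H(A) = H(0.47) = 0.9974 bits
H(B) = H(0.48) = 0.9988 bits

Distribution B (p=0.48) is closer to uniform (p=0.5), so it has higher entropy.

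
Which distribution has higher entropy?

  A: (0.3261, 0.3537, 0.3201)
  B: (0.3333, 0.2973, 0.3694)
A

Both distributions are close to uniform, making this a harder comparison.

H(A) = 1.5836 bits
H(B) = 1.5793 bits

The distribution closer to uniform has higher entropy.
Answer: A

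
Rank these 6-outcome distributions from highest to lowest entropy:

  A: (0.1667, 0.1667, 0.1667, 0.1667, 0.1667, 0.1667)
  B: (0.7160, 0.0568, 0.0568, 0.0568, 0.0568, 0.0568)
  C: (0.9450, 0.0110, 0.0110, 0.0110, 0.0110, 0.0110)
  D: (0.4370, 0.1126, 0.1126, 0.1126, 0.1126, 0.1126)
A > D > B > C

Key insight: Entropy is maximized by uniform distributions and minimized by concentrated distributions.

Entropies:
  H(A) = 2.5850 bits
  H(B) = 1.5203 bits
  H(C) = 0.4350 bits
  H(D) = 2.2958 bits

Ranking: A > D > B > C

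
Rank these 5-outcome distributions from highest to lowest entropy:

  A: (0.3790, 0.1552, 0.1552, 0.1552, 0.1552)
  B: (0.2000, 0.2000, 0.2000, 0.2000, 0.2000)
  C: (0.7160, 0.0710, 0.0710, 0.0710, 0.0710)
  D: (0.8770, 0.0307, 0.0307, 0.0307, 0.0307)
B > A > C > D

Key insight: Entropy is maximized by uniform distributions and minimized by concentrated distributions.

Entropies:
  H(A) = 2.1993 bits
  H(B) = 2.3219 bits
  H(C) = 1.4288 bits
  H(D) = 0.7839 bits

Ranking: B > A > C > D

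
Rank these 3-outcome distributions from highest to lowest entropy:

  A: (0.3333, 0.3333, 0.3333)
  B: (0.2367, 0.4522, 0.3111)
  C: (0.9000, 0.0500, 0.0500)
A > B > C

Key insight: Entropy is maximized by uniform distributions and minimized by concentrated distributions.

- Uniform distributions have maximum entropy log₂(3) = 1.5850 bits
- The more "peaked" or concentrated a distribution, the lower its entropy

Entropies:
  H(A) = 1.5850 bits
  H(B) = 1.5339 bits
  H(C) = 0.5690 bits

Ranking: A > B > C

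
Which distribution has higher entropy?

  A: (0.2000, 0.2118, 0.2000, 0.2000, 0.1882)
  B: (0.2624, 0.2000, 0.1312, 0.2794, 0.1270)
A

Both distributions are close to uniform, making this a harder comparison.

H(A) = 2.3209 bits
H(B) = 2.2474 bits

The distribution closer to uniform has higher entropy.
Answer: A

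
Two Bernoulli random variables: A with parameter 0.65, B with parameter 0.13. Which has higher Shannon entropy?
A

For binary distributions, entropy is maximized at p=0.5 and decreases as p moves toward 0 or 1.

H(A) = H(0.65) = 0.9341 bits
H(B) = H(0.13) = 0.5574 bits

Distribution A (p=0.65) is closer to uniform (p=0.5), so it has higher entropy.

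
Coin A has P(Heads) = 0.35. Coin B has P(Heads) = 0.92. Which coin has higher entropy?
A

For binary distributions, entropy is maximized at p=0.5 and decreases as p moves toward 0 or 1.

H(A) = H(0.35) = 0.9341 bits
H(B) = H(0.92) = 0.4022 bits

Distribution A (p=0.35) is closer to uniform (p=0.5), so it has higher entropy.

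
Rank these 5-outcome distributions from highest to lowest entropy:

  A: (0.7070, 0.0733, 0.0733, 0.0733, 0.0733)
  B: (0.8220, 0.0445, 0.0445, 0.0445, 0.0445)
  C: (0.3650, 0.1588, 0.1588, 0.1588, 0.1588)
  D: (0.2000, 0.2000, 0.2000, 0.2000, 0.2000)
D > C > A > B

Key insight: Entropy is maximized by uniform distributions and minimized by concentrated distributions.

Entropies:
  H(A) = 1.4586 bits
  H(B) = 1.0317 bits
  H(C) = 2.2168 bits
  H(D) = 2.3219 bits

Ranking: D > C > A > B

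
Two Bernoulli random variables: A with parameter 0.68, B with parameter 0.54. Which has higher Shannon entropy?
B

For binary distributions, entropy is maximized at p=0.5 and decreases as p moves toward 0 or 1.

H(A) = H(0.68) = 0.9044 bits
H(B) = H(0.54) = 0.9954 bits

Distribution B (p=0.54) is closer to uniform (p=0.5), so it has higher entropy.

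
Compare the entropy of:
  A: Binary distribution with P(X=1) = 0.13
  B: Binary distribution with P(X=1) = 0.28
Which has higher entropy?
B

For binary distributions, entropy is maximized at p=0.5 and decreases as p moves toward 0 or 1.

H(A) = H(0.13) = 0.5574 bits
H(B) = H(0.28) = 0.8555 bits

Distribution B (p=0.28) is closer to uniform (p=0.5), so it has higher entropy.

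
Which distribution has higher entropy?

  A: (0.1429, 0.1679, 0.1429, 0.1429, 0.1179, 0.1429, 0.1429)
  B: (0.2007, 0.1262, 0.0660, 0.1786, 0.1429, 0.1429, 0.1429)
A

Both distributions are close to uniform, making this a harder comparison.

H(A) = 2.8010 bits
H(B) = 2.7475 bits

The distribution closer to uniform has higher entropy.
Answer: A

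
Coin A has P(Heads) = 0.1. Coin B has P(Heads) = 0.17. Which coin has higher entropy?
B

For binary distributions, entropy is maximized at p=0.5 and decreases as p moves toward 0 or 1.

H(A) = H(0.1) = 0.4690 bits
H(B) = H(0.17) = 0.6577 bits

Distribution B (p=0.17) is closer to uniform (p=0.5), so it has higher entropy.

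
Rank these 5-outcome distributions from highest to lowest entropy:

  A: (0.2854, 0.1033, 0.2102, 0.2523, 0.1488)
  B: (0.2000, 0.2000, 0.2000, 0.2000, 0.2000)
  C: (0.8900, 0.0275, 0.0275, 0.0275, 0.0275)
B > A > C

Key insight: Entropy is maximized by uniform distributions and minimized by concentrated distributions.

- Uniform distributions have maximum entropy log₂(5) = 2.3219 bits
- The more "peaked" or concentrated a distribution, the lower its entropy

Entropies:
  H(A) = 2.2378 bits
  H(B) = 2.3219 bits
  H(C) = 0.7199 bits

Ranking: B > A > C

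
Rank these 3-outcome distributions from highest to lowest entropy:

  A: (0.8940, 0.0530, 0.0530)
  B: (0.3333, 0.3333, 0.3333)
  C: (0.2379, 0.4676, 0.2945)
B > C > A

Key insight: Entropy is maximized by uniform distributions and minimized by concentrated distributions.

- Uniform distributions have maximum entropy log₂(3) = 1.5850 bits
- The more "peaked" or concentrated a distribution, the lower its entropy

Entropies:
  H(A) = 0.5937 bits
  H(B) = 1.5850 bits
  H(C) = 1.5250 bits

Ranking: B > C > A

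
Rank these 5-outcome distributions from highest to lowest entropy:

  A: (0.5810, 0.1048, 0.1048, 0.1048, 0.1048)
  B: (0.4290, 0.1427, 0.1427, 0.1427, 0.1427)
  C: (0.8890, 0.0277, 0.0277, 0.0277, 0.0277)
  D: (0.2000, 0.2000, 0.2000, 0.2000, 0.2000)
D > B > A > C

Key insight: Entropy is maximized by uniform distributions and minimized by concentrated distributions.

Entropies:
  H(A) = 1.8190 bits
  H(B) = 2.1274 bits
  H(C) = 0.7249 bits
  H(D) = 2.3219 bits

Ranking: D > B > A > C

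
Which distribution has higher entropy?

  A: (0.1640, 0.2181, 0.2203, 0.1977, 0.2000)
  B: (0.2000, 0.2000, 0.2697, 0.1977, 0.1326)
A

Both distributions are close to uniform, making this a harder comparison.

H(A) = 2.3143 bits
H(B) = 2.2875 bits

The distribution closer to uniform has higher entropy.
Answer: A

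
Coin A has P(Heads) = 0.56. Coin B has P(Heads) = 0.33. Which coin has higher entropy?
A

For binary distributions, entropy is maximized at p=0.5 and decreases as p moves toward 0 or 1.

H(A) = H(0.56) = 0.9896 bits
H(B) = H(0.33) = 0.9149 bits

Distribution A (p=0.56) is closer to uniform (p=0.5), so it has higher entropy.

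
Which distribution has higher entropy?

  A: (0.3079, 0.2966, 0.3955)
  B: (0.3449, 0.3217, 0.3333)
B

Both distributions are close to uniform, making this a harder comparison.

H(A) = 1.5726 bits
H(B) = 1.5844 bits

The distribution closer to uniform has higher entropy.
Answer: B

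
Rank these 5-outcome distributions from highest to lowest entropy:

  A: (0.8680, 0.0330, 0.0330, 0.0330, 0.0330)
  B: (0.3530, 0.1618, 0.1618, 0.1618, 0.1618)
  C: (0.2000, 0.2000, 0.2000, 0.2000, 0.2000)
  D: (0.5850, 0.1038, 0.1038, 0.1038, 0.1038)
C > B > D > A

Key insight: Entropy is maximized by uniform distributions and minimized by concentrated distributions.

Entropies:
  H(A) = 0.8269 bits
  H(B) = 2.2307 bits
  H(C) = 2.3219 bits
  H(D) = 1.8091 bits

Ranking: C > B > D > A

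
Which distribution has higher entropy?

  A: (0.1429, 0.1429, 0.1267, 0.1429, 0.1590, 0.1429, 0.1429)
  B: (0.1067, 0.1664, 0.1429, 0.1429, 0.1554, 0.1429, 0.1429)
A

Both distributions are close to uniform, making this a harder comparison.

H(A) = 2.8047 bits
H(B) = 2.7967 bits

The distribution closer to uniform has higher entropy.
Answer: A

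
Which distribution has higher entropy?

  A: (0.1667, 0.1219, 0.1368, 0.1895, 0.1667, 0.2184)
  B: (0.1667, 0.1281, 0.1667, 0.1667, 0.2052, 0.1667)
B

Both distributions are close to uniform, making this a harder comparison.

H(A) = 2.5586 bits
H(B) = 2.5720 bits

The distribution closer to uniform has higher entropy.
Answer: B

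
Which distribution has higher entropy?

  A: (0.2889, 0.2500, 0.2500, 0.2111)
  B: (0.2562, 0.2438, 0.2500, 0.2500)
B

Both distributions are close to uniform, making this a harder comparison.

H(A) = 1.9912 bits
H(B) = 1.9998 bits

The distribution closer to uniform has higher entropy.
Answer: B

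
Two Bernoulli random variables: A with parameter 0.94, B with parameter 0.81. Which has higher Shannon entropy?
B

For binary distributions, entropy is maximized at p=0.5 and decreases as p moves toward 0 or 1.

H(A) = H(0.94) = 0.3274 bits
H(B) = H(0.81) = 0.7015 bits

Distribution B (p=0.81) is closer to uniform (p=0.5), so it has higher entropy.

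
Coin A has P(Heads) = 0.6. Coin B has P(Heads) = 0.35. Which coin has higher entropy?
A

For binary distributions, entropy is maximized at p=0.5 and decreases as p moves toward 0 or 1.

H(A) = H(0.6) = 0.9710 bits
H(B) = H(0.35) = 0.9341 bits

Distribution A (p=0.6) is closer to uniform (p=0.5), so it has higher entropy.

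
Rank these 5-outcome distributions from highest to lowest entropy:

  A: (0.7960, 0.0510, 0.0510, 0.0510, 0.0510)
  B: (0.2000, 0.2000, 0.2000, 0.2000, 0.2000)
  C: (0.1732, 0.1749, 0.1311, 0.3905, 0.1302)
B > C > A

Key insight: Entropy is maximized by uniform distributions and minimized by concentrated distributions.

- Uniform distributions have maximum entropy log₂(5) = 2.3219 bits
- The more "peaked" or concentrated a distribution, the lower its entropy

Entropies:
  H(A) = 1.1379 bits
  H(B) = 2.3219 bits
  H(C) = 2.1751 bits

Ranking: B > C > A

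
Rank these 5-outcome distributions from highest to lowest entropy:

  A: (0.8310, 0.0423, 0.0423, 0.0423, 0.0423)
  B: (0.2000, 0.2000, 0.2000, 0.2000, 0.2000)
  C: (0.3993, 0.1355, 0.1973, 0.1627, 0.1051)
B > C > A

Key insight: Entropy is maximized by uniform distributions and minimized by concentrated distributions.

- Uniform distributions have maximum entropy log₂(5) = 2.3219 bits
- The more "peaked" or concentrated a distribution, the lower its entropy

Entropies:
  H(A) = 0.9934 bits
  H(B) = 2.3219 bits
  H(C) = 2.1495 bits

Ranking: B > C > A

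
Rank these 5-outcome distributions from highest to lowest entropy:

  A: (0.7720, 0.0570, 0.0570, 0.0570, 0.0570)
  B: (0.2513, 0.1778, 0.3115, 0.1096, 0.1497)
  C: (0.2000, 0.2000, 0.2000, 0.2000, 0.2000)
C > B > A

Key insight: Entropy is maximized by uniform distributions and minimized by concentrated distributions.

- Uniform distributions have maximum entropy log₂(5) = 2.3219 bits
- The more "peaked" or concentrated a distribution, the lower its entropy

Entropies:
  H(A) = 1.2305 bits
  H(B) = 2.2277 bits
  H(C) = 2.3219 bits

Ranking: C > B > A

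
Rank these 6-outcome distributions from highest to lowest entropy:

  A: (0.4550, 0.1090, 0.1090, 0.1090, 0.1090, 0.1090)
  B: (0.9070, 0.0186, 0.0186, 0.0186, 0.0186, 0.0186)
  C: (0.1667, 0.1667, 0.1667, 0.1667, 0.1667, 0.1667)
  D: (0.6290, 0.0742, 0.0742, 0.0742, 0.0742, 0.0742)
C > A > D > B

Key insight: Entropy is maximized by uniform distributions and minimized by concentrated distributions.

Entropies:
  H(A) = 2.2596 bits
  H(B) = 0.6623 bits
  H(C) = 2.5850 bits
  H(D) = 1.8129 bits

Ranking: C > A > D > B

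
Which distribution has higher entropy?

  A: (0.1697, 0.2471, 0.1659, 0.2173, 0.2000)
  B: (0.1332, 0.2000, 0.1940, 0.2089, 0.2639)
A

Both distributions are close to uniform, making this a harder comparison.

H(A) = 2.3055 bits
H(B) = 2.2899 bits

The distribution closer to uniform has higher entropy.
Answer: A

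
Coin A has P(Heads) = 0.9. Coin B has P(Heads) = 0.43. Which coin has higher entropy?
B

For binary distributions, entropy is maximized at p=0.5 and decreases as p moves toward 0 or 1.

H(A) = H(0.9) = 0.4690 bits
H(B) = H(0.43) = 0.9858 bits

Distribution B (p=0.43) is closer to uniform (p=0.5), so it has higher entropy.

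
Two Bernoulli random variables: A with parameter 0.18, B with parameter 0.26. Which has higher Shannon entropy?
B

For binary distributions, entropy is maximized at p=0.5 and decreases as p moves toward 0 or 1.

H(A) = H(0.18) = 0.6801 bits
H(B) = H(0.26) = 0.8267 bits

Distribution B (p=0.26) is closer to uniform (p=0.5), so it has higher entropy.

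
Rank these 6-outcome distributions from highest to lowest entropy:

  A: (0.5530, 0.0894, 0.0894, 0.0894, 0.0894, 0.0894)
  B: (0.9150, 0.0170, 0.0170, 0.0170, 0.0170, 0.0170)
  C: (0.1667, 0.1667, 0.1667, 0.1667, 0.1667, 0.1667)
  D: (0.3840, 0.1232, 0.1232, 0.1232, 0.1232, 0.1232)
C > D > A > B

Key insight: Entropy is maximized by uniform distributions and minimized by concentrated distributions.

Entropies:
  H(A) = 2.0298 bits
  H(B) = 0.6169 bits
  H(C) = 2.5850 bits
  H(D) = 2.3911 bits

Ranking: C > D > A > B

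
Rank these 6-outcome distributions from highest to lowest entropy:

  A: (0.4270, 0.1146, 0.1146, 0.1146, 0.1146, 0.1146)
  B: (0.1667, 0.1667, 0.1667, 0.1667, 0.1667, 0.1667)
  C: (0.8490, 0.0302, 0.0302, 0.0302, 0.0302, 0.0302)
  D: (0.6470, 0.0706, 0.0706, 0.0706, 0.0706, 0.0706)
B > A > D > C

Key insight: Entropy is maximized by uniform distributions and minimized by concentrated distributions.

Entropies:
  H(A) = 2.3150 bits
  H(B) = 2.5850 bits
  H(C) = 0.9629 bits
  H(D) = 1.7564 bits

Ranking: B > A > D > C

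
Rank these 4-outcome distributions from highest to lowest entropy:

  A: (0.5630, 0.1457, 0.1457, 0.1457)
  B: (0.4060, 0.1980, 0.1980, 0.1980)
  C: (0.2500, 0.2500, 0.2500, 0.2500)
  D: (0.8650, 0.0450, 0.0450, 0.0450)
C > B > A > D

Key insight: Entropy is maximized by uniform distributions and minimized by concentrated distributions.

Entropies:
  H(A) = 1.6811 bits
  H(B) = 1.9158 bits
  H(C) = 2.0000 bits
  H(D) = 0.7850 bits

Ranking: C > B > A > D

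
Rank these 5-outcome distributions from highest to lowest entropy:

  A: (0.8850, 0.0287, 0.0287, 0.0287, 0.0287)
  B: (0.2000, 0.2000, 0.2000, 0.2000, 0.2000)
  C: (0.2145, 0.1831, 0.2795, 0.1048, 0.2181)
B > C > A

Key insight: Entropy is maximized by uniform distributions and minimized by concentrated distributions.

- Uniform distributions have maximum entropy log₂(5) = 2.3219 bits
- The more "peaked" or concentrated a distribution, the lower its entropy

Entropies:
  H(A) = 0.7448 bits
  H(B) = 2.3219 bits
  H(C) = 2.2591 bits

Ranking: B > C > A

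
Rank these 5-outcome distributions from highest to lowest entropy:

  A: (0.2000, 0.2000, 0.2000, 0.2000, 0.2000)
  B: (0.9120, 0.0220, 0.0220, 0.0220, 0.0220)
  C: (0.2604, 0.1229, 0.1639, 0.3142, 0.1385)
A > C > B

Key insight: Entropy is maximized by uniform distributions and minimized by concentrated distributions.

- Uniform distributions have maximum entropy log₂(5) = 2.3219 bits
- The more "peaked" or concentrated a distribution, the lower its entropy

Entropies:
  H(A) = 2.3219 bits
  H(B) = 0.6058 bits
  H(C) = 2.2247 bits

Ranking: A > C > B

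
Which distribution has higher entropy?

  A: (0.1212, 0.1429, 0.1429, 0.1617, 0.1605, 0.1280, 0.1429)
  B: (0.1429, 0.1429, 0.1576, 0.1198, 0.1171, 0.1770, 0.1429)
A

Both distributions are close to uniform, making this a harder comparison.

H(A) = 2.8005 bits
H(B) = 2.7944 bits

The distribution closer to uniform has higher entropy.
Answer: A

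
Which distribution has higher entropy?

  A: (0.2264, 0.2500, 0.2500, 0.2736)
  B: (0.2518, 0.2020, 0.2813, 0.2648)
A

Both distributions are close to uniform, making this a harder comparison.

H(A) = 1.9968 bits
H(B) = 1.9895 bits

The distribution closer to uniform has higher entropy.
Answer: A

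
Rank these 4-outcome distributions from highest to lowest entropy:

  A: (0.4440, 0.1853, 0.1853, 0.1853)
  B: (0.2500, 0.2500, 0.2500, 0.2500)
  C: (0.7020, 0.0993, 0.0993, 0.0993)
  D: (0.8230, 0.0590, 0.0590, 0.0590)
B > A > C > D

Key insight: Entropy is maximized by uniform distributions and minimized by concentrated distributions.

Entropies:
  H(A) = 1.8722 bits
  H(B) = 2.0000 bits
  H(C) = 1.3512 bits
  H(D) = 0.9540 bits

Ranking: B > A > C > D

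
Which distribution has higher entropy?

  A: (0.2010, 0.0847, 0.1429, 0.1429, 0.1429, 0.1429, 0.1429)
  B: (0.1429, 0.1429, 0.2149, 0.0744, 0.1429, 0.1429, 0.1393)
A

Both distributions are close to uniform, making this a harder comparison.

H(A) = 2.7722 bits
H(B) = 2.7559 bits

The distribution closer to uniform has higher entropy.
Answer: A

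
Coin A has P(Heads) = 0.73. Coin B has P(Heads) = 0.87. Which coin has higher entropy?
A

For binary distributions, entropy is maximized at p=0.5 and decreases as p moves toward 0 or 1.

H(A) = H(0.73) = 0.8415 bits
H(B) = H(0.87) = 0.5574 bits

Distribution A (p=0.73) is closer to uniform (p=0.5), so it has higher entropy.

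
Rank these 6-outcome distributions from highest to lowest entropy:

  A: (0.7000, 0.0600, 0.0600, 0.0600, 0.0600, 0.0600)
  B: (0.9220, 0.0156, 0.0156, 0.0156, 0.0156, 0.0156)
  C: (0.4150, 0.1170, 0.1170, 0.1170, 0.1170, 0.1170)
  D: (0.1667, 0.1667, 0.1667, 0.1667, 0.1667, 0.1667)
D > C > A > B

Key insight: Entropy is maximized by uniform distributions and minimized by concentrated distributions.

Entropies:
  H(A) = 1.5779 bits
  H(B) = 0.5762 bits
  H(C) = 2.3374 bits
  H(D) = 2.5850 bits

Ranking: D > C > A > B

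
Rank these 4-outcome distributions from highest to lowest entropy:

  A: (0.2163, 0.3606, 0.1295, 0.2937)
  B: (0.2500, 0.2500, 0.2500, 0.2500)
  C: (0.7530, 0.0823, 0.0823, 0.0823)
B > A > C

Key insight: Entropy is maximized by uniform distributions and minimized by concentrated distributions.

- Uniform distributions have maximum entropy log₂(4) = 2.0000 bits
- The more "peaked" or concentrated a distribution, the lower its entropy

Entropies:
  H(A) = 1.9093 bits
  H(B) = 2.0000 bits
  H(C) = 1.1980 bits

Ranking: B > A > C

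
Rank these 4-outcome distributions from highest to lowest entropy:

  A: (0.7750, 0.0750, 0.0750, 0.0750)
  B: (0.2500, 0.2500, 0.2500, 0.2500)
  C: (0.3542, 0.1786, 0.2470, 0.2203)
B > C > A

Key insight: Entropy is maximized by uniform distributions and minimized by concentrated distributions.

- Uniform distributions have maximum entropy log₂(4) = 2.0000 bits
- The more "peaked" or concentrated a distribution, the lower its entropy

Entropies:
  H(A) = 1.1258 bits
  H(B) = 2.0000 bits
  H(C) = 1.9533 bits

Ranking: B > C > A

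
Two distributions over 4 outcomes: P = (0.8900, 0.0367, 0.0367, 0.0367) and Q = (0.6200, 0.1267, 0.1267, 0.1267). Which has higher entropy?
Q

P is highly concentrated on one outcome (89%), making it nearly deterministic. Q spreads its mass more evenly (max 62%). The more spread-out distribution has higher entropy: H(P) ≈ 0.674 bits, H(Q) ≈ 1.560 bits.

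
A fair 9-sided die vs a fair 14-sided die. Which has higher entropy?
14-sided die

Both are uniform distributions; for uniform over n outcomes, H = log₂(n). H(9-sided) = log₂(9) = 3.170 bits and H(14-sided) = log₂(14) = 3.807 bits. More outcomes in a uniform distribution means higher entropy.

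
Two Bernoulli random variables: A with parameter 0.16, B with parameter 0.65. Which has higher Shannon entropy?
B

For binary distributions, entropy is maximized at p=0.5 and decreases as p moves toward 0 or 1.

H(A) = H(0.16) = 0.6343 bits
H(B) = H(0.65) = 0.9341 bits

Distribution B (p=0.65) is closer to uniform (p=0.5), so it has higher entropy.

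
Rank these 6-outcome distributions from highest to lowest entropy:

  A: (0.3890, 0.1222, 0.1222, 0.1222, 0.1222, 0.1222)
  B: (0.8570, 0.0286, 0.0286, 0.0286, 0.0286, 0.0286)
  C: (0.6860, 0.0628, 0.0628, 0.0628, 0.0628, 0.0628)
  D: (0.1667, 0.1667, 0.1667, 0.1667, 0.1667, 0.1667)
D > A > C > B

Key insight: Entropy is maximized by uniform distributions and minimized by concentrated distributions.

Entropies:
  H(A) = 2.3828 bits
  H(B) = 0.9241 bits
  H(C) = 1.6268 bits
  H(D) = 2.5850 bits

Ranking: D > A > C > B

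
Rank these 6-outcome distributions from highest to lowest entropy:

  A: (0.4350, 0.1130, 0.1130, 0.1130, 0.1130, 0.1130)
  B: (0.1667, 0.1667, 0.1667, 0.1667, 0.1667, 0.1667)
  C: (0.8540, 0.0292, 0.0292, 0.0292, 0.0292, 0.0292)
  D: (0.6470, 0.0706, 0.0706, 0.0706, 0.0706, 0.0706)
B > A > D > C

Key insight: Entropy is maximized by uniform distributions and minimized by concentrated distributions.

Entropies:
  H(A) = 2.2997 bits
  H(B) = 2.5850 bits
  H(C) = 0.9387 bits
  H(D) = 1.7564 bits

Ranking: B > A > D > C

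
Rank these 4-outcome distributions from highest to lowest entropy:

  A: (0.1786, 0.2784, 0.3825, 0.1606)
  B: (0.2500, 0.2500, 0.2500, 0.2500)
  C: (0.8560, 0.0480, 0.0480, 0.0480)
B > A > C

Key insight: Entropy is maximized by uniform distributions and minimized by concentrated distributions.

- Uniform distributions have maximum entropy log₂(4) = 2.0000 bits
- The more "peaked" or concentrated a distribution, the lower its entropy

Entropies:
  H(A) = 1.9115 bits
  H(B) = 2.0000 bits
  H(C) = 0.8229 bits

Ranking: B > A > C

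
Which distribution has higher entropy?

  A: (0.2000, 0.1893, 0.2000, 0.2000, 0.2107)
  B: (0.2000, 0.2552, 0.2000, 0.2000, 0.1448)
A

Both distributions are close to uniform, making this a harder comparison.

H(A) = 2.3211 bits
H(B) = 2.2997 bits

The distribution closer to uniform has higher entropy.
Answer: A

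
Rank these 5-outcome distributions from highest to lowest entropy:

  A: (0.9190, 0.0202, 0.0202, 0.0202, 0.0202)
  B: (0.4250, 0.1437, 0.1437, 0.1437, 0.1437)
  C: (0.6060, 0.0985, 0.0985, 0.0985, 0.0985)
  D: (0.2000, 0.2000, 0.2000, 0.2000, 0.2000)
D > B > C > A

Key insight: Entropy is maximized by uniform distributions and minimized by concentrated distributions.

Entropies:
  H(A) = 0.5677 bits
  H(B) = 2.1337 bits
  H(C) = 1.7553 bits
  H(D) = 2.3219 bits

Ranking: D > B > C > A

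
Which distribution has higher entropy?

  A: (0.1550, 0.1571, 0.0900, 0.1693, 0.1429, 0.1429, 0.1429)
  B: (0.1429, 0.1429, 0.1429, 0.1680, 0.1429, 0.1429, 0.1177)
B

Both distributions are close to uniform, making this a harder comparison.

H(A) = 2.7860 bits
H(B) = 2.8009 bits

The distribution closer to uniform has higher entropy.
Answer: B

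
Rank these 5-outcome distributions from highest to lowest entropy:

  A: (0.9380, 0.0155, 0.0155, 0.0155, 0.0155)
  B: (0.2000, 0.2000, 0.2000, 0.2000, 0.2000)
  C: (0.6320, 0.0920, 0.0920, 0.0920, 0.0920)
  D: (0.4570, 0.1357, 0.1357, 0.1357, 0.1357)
B > D > C > A

Key insight: Entropy is maximized by uniform distributions and minimized by concentrated distributions.

Entropies:
  H(A) = 0.4593 bits
  H(B) = 2.3219 bits
  H(C) = 1.6851 bits
  H(D) = 2.0807 bits

Ranking: B > D > C > A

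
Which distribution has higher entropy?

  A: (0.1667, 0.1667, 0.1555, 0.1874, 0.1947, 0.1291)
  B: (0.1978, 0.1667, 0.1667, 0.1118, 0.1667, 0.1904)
A

Both distributions are close to uniform, making this a harder comparison.

H(A) = 2.5728 bits
H(B) = 2.5639 bits

The distribution closer to uniform has higher entropy.
Answer: A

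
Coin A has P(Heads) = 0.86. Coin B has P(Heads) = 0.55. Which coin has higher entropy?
B

For binary distributions, entropy is maximized at p=0.5 and decreases as p moves toward 0 or 1.

H(A) = H(0.86) = 0.5842 bits
H(B) = H(0.55) = 0.9928 bits

Distribution B (p=0.55) is closer to uniform (p=0.5), so it has higher entropy.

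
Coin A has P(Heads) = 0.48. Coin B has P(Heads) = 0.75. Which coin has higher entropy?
A

For binary distributions, entropy is maximized at p=0.5 and decreases as p moves toward 0 or 1.

H(A) = H(0.48) = 0.9988 bits
H(B) = H(0.75) = 0.8113 bits

Distribution A (p=0.48) is closer to uniform (p=0.5), so it has higher entropy.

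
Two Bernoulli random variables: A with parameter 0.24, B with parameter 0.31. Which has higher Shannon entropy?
B

For binary distributions, entropy is maximized at p=0.5 and decreases as p moves toward 0 or 1.

H(A) = H(0.24) = 0.7950 bits
H(B) = H(0.31) = 0.8932 bits

Distribution B (p=0.31) is closer to uniform (p=0.5), so it has higher entropy.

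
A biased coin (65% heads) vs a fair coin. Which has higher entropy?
Fair coin

The fair coin is uniform (p=0.5), maximizing binary entropy at 1 bit. The biased coin has H(0.65) ≈ 0.934 bits — its outcome is more predictable, so its entropy is lower.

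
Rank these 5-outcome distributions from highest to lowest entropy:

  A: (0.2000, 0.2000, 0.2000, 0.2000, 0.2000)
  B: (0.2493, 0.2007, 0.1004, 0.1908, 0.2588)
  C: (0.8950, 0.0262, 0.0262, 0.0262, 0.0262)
A > B > C

Key insight: Entropy is maximized by uniform distributions and minimized by concentrated distributions.

- Uniform distributions have maximum entropy log₂(5) = 2.3219 bits
- The more "peaked" or concentrated a distribution, the lower its entropy

Entropies:
  H(A) = 2.3219 bits
  H(B) = 2.2583 bits
  H(C) = 0.6946 bits

Ranking: A > B > C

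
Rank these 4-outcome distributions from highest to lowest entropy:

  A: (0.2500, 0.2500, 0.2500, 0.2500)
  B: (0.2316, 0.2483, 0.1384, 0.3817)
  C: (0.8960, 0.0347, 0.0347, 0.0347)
A > B > C

Key insight: Entropy is maximized by uniform distributions and minimized by concentrated distributions.

- Uniform distributions have maximum entropy log₂(4) = 2.0000 bits
- The more "peaked" or concentrated a distribution, the lower its entropy

Entropies:
  H(A) = 2.0000 bits
  H(B) = 1.9131 bits
  H(C) = 0.6464 bits

Ranking: A > B > C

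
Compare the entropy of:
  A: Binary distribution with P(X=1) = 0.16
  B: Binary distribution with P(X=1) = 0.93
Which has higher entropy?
A

For binary distributions, entropy is maximized at p=0.5 and decreases as p moves toward 0 or 1.

H(A) = H(0.16) = 0.6343 bits
H(B) = H(0.93) = 0.3659 bits

Distribution A (p=0.16) is closer to uniform (p=0.5), so it has higher entropy.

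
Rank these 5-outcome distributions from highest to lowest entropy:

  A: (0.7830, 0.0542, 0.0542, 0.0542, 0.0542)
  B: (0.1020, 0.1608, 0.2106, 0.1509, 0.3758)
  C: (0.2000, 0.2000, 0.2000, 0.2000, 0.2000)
C > B > A

Key insight: Entropy is maximized by uniform distributions and minimized by concentrated distributions.

- Uniform distributions have maximum entropy log₂(5) = 2.3219 bits
- The more "peaked" or concentrated a distribution, the lower its entropy

Entropies:
  H(A) = 1.1887 bits
  H(B) = 2.1755 bits
  H(C) = 2.3219 bits

Ranking: C > B > A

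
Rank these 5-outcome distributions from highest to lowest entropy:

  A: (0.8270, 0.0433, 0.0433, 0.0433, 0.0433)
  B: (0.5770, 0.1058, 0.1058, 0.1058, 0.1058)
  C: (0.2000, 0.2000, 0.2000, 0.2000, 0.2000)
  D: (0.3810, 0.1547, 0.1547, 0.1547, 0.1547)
C > D > B > A

Key insight: Entropy is maximized by uniform distributions and minimized by concentrated distributions.

Entropies:
  H(A) = 1.0105 bits
  H(B) = 1.8288 bits
  H(C) = 2.3219 bits
  H(D) = 2.1967 bits

Ranking: C > D > B > A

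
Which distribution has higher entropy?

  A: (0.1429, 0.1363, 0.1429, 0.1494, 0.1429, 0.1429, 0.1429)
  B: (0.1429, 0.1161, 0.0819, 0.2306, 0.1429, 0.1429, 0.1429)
A

Both distributions are close to uniform, making this a harder comparison.

H(A) = 2.8069 bits
H(B) = 2.7486 bits

The distribution closer to uniform has higher entropy.
Answer: A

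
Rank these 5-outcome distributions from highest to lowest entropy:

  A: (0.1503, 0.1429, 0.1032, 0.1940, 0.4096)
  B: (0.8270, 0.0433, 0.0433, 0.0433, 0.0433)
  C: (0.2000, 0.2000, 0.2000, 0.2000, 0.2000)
C > A > B

Key insight: Entropy is maximized by uniform distributions and minimized by concentrated distributions.

- Uniform distributions have maximum entropy log₂(5) = 2.3219 bits
- The more "peaked" or concentrated a distribution, the lower its entropy

Entropies:
  H(A) = 2.1366 bits
  H(B) = 1.0105 bits
  H(C) = 2.3219 bits

Ranking: C > A > B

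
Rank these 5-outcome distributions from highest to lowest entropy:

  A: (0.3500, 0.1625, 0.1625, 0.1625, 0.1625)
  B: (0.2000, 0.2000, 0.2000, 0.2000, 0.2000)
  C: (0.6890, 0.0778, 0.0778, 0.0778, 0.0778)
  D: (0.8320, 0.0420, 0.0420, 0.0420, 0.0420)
B > A > C > D

Key insight: Entropy is maximized by uniform distributions and minimized by concentrated distributions.

Entropies:
  H(A) = 2.2341 bits
  H(B) = 2.3219 bits
  H(C) = 1.5163 bits
  H(D) = 0.9891 bits

Ranking: B > A > C > D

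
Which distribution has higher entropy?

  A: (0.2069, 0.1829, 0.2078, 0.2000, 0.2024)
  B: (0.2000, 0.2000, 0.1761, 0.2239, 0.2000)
A

Both distributions are close to uniform, making this a harder comparison.

H(A) = 2.3204 bits
H(B) = 2.3178 bits

The distribution closer to uniform has higher entropy.
Answer: A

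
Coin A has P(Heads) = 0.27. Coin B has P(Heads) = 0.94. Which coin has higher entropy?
A

For binary distributions, entropy is maximized at p=0.5 and decreases as p moves toward 0 or 1.

H(A) = H(0.27) = 0.8415 bits
H(B) = H(0.94) = 0.3274 bits

Distribution A (p=0.27) is closer to uniform (p=0.5), so it has higher entropy.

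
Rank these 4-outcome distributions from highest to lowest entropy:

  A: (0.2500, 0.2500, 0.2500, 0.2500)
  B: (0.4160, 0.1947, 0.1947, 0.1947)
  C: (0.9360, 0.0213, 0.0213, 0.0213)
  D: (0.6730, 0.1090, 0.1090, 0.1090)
A > B > D > C

Key insight: Entropy is maximized by uniform distributions and minimized by concentrated distributions.

Entropies:
  H(A) = 2.0000 bits
  H(B) = 1.9052 bits
  H(C) = 0.4446 bits
  H(D) = 1.4301 bits

Ranking: A > B > D > C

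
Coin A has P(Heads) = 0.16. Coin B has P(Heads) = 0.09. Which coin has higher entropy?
A

For binary distributions, entropy is maximized at p=0.5 and decreases as p moves toward 0 or 1.

H(A) = H(0.16) = 0.6343 bits
H(B) = H(0.09) = 0.4365 bits

Distribution A (p=0.16) is closer to uniform (p=0.5), so it has higher entropy.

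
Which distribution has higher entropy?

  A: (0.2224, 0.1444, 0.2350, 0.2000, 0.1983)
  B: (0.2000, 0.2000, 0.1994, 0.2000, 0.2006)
B

Both distributions are close to uniform, making this a harder comparison.

H(A) = 2.3036 bits
H(B) = 2.3219 bits

The distribution closer to uniform has higher entropy.
Answer: B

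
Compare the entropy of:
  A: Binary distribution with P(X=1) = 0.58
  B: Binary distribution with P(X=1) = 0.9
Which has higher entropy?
A

For binary distributions, entropy is maximized at p=0.5 and decreases as p moves toward 0 or 1.

H(A) = H(0.58) = 0.9815 bits
H(B) = H(0.9) = 0.4690 bits

Distribution A (p=0.58) is closer to uniform (p=0.5), so it has higher entropy.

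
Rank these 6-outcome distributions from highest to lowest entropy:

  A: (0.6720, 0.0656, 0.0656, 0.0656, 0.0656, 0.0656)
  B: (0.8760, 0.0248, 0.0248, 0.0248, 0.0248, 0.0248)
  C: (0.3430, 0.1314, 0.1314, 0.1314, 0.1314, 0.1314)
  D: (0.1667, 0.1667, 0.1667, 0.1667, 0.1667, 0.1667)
D > C > A > B

Key insight: Entropy is maximized by uniform distributions and minimized by concentrated distributions.

Entropies:
  H(A) = 1.6745 bits
  H(B) = 0.8287 bits
  H(C) = 2.4532 bits
  H(D) = 2.5850 bits

Ranking: D > C > A > B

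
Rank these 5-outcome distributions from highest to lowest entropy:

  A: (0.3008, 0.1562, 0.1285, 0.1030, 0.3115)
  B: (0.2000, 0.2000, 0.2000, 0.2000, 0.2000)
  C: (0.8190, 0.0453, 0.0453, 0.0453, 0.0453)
B > A > C

Key insight: Entropy is maximized by uniform distributions and minimized by concentrated distributions.

- Uniform distributions have maximum entropy log₂(5) = 2.3219 bits
- The more "peaked" or concentrated a distribution, the lower its entropy

Entropies:
  H(A) = 2.1820 bits
  H(B) = 2.3219 bits
  H(C) = 1.0443 bits

Ranking: B > A > C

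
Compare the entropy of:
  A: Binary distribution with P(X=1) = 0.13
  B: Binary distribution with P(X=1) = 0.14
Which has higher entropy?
B

For binary distributions, entropy is maximized at p=0.5 and decreases as p moves toward 0 or 1.

H(A) = H(0.13) = 0.5574 bits
H(B) = H(0.14) = 0.5842 bits

Distribution B (p=0.14) is closer to uniform (p=0.5), so it has higher entropy.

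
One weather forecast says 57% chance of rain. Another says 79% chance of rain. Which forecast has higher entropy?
57% forecast

Treat each forecast as a Bernoulli distribution. Binary entropy is maximized at p=0.5 and falls off symmetrically toward 0 or 1. The 57% forecast is closer to 50%, so it is more uncertain. H(57%) ≈ 0.986 bits, H(79%) ≈ 0.741 bits.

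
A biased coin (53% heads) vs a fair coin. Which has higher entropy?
Fair coin

The fair coin is uniform (p=0.5), maximizing binary entropy at 1 bit. The biased coin has H(0.53) ≈ 0.997 bits — its outcome is more predictable, so its entropy is lower.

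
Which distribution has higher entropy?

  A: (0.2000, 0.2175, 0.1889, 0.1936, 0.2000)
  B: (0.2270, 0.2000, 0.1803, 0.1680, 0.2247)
A

Both distributions are close to uniform, making this a harder comparison.

H(A) = 2.3202 bits
H(B) = 2.3119 bits

The distribution closer to uniform has higher entropy.
Answer: A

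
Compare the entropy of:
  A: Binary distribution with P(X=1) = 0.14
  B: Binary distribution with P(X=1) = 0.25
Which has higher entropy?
B

For binary distributions, entropy is maximized at p=0.5 and decreases as p moves toward 0 or 1.

H(A) = H(0.14) = 0.5842 bits
H(B) = H(0.25) = 0.8113 bits

Distribution B (p=0.25) is closer to uniform (p=0.5), so it has higher entropy.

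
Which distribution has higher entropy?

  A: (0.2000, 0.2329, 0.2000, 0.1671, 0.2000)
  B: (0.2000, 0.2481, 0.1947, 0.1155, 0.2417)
A

Both distributions are close to uniform, making this a harder comparison.

H(A) = 2.3141 bits
H(B) = 2.2778 bits

The distribution closer to uniform has higher entropy.
Answer: A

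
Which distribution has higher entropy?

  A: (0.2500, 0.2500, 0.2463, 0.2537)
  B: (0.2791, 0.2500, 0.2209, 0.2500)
A

Both distributions are close to uniform, making this a harder comparison.

H(A) = 1.9999 bits
H(B) = 1.9951 bits

The distribution closer to uniform has higher entropy.
Answer: A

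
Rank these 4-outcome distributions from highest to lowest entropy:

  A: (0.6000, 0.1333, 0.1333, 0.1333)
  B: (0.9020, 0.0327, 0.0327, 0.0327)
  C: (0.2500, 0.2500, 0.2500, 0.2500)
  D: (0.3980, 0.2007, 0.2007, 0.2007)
C > D > A > B

Key insight: Entropy is maximized by uniform distributions and minimized by concentrated distributions.

Entropies:
  H(A) = 1.6049 bits
  H(B) = 0.6179 bits
  H(C) = 2.0000 bits
  H(D) = 1.9239 bits

Ranking: C > D > A > B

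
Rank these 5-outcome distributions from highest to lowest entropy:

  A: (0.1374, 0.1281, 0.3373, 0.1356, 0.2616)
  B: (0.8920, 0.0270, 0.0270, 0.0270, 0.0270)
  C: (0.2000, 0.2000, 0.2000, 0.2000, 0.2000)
C > A > B

Key insight: Entropy is maximized by uniform distributions and minimized by concentrated distributions.

- Uniform distributions have maximum entropy log₂(5) = 2.3219 bits
- The more "peaked" or concentrated a distribution, the lower its entropy

Entropies:
  H(A) = 2.1990 bits
  H(B) = 0.7099 bits
  H(C) = 2.3219 bits

Ranking: C > A > B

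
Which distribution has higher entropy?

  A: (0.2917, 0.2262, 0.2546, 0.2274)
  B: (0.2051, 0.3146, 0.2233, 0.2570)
A

Both distributions are close to uniform, making this a harder comparison.

H(A) = 1.9920 bits
H(B) = 1.9804 bits

The distribution closer to uniform has higher entropy.
Answer: A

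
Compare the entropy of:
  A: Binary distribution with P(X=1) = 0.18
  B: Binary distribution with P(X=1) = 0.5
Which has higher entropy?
B

For binary distributions, entropy is maximized at p=0.5 and decreases as p moves toward 0 or 1.

H(A) = H(0.18) = 0.6801 bits
H(B) = H(0.5) = 1.0000 bits

Distribution B (p=0.5) is closer to uniform (p=0.5), so it has higher entropy.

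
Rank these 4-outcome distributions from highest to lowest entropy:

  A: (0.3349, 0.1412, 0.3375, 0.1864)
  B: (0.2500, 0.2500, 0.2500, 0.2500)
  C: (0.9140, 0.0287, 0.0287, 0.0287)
B > A > C

Key insight: Entropy is maximized by uniform distributions and minimized by concentrated distributions.

- Uniform distributions have maximum entropy log₂(4) = 2.0000 bits
- The more "peaked" or concentrated a distribution, the lower its entropy

Entropies:
  H(A) = 1.9079 bits
  H(B) = 2.0000 bits
  H(C) = 0.5593 bits

Ranking: B > A > C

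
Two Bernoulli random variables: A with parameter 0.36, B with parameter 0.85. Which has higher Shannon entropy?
A

For binary distributions, entropy is maximized at p=0.5 and decreases as p moves toward 0 or 1.

H(A) = H(0.36) = 0.9427 bits
H(B) = H(0.85) = 0.6098 bits

Distribution A (p=0.36) is closer to uniform (p=0.5), so it has higher entropy.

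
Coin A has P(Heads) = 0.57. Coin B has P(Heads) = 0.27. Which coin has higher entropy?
A

For binary distributions, entropy is maximized at p=0.5 and decreases as p moves toward 0 or 1.

H(A) = H(0.57) = 0.9858 bits
H(B) = H(0.27) = 0.8415 bits

Distribution A (p=0.57) is closer to uniform (p=0.5), so it has higher entropy.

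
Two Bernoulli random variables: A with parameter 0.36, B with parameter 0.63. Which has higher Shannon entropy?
B

For binary distributions, entropy is maximized at p=0.5 and decreases as p moves toward 0 or 1.

H(A) = H(0.36) = 0.9427 bits
H(B) = H(0.63) = 0.9507 bits

Distribution B (p=0.63) is closer to uniform (p=0.5), so it has higher entropy.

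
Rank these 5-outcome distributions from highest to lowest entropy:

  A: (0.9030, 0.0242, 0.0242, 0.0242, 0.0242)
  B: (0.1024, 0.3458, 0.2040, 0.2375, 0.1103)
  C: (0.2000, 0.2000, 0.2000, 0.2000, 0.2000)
C > B > A

Key insight: Entropy is maximized by uniform distributions and minimized by concentrated distributions.

- Uniform distributions have maximum entropy log₂(5) = 2.3219 bits
- The more "peaked" or concentrated a distribution, the lower its entropy

Entropies:
  H(A) = 0.6534 bits
  H(B) = 2.1776 bits
  H(C) = 2.3219 bits

Ranking: C > B > A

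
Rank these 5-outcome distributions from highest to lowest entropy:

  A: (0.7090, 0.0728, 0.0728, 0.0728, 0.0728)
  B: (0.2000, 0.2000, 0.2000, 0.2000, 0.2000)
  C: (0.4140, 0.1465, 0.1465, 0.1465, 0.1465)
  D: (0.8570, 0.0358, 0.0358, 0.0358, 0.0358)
B > C > A > D

Key insight: Entropy is maximized by uniform distributions and minimized by concentrated distributions.

Entropies:
  H(A) = 1.4520 bits
  H(B) = 2.3219 bits
  H(C) = 2.1506 bits
  H(D) = 0.8780 bits

Ranking: B > C > A > D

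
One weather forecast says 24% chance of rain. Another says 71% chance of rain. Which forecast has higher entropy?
71% forecast

Treat each forecast as a Bernoulli distribution. Binary entropy is maximized at p=0.5 and falls off symmetrically toward 0 or 1. The 71% forecast is closer to 50%, so it is more uncertain. H(24%) ≈ 0.795 bits, H(71%) ≈ 0.869 bits.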